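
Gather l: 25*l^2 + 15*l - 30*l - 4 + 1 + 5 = 25*l^2 - 15*l + 2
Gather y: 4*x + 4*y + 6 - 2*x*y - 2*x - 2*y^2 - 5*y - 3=2*x - 2*y^2 + y*(-2*x - 1) + 3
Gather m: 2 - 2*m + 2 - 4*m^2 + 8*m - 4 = -4*m^2 + 6*m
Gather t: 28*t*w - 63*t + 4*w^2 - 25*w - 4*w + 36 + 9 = t*(28*w - 63) + 4*w^2 - 29*w + 45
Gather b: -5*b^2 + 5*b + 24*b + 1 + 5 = -5*b^2 + 29*b + 6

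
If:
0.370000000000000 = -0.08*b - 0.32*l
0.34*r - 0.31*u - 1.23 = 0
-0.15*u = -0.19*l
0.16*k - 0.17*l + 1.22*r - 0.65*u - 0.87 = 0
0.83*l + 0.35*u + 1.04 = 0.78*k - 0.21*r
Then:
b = 16.91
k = -8.16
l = -5.38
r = -2.60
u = -6.82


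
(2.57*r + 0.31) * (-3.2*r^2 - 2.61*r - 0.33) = -8.224*r^3 - 7.6997*r^2 - 1.6572*r - 0.1023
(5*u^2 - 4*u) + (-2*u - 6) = 5*u^2 - 6*u - 6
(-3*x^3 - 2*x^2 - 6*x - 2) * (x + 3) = -3*x^4 - 11*x^3 - 12*x^2 - 20*x - 6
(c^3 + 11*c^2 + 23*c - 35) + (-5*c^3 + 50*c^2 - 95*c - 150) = -4*c^3 + 61*c^2 - 72*c - 185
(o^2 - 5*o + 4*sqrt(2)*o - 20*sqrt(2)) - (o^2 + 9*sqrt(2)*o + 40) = -5*sqrt(2)*o - 5*o - 40 - 20*sqrt(2)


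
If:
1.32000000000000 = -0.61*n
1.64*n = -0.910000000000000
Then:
No Solution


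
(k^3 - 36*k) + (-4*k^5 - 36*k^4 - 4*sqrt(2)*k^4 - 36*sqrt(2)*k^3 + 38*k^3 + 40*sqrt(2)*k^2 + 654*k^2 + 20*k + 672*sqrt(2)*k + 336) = -4*k^5 - 36*k^4 - 4*sqrt(2)*k^4 - 36*sqrt(2)*k^3 + 39*k^3 + 40*sqrt(2)*k^2 + 654*k^2 - 16*k + 672*sqrt(2)*k + 336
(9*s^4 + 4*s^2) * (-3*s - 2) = -27*s^5 - 18*s^4 - 12*s^3 - 8*s^2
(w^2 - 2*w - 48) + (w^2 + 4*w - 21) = 2*w^2 + 2*w - 69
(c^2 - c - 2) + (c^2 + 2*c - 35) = 2*c^2 + c - 37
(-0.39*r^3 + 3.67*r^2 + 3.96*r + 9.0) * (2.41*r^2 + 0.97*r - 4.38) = -0.9399*r^5 + 8.4664*r^4 + 14.8117*r^3 + 9.4566*r^2 - 8.6148*r - 39.42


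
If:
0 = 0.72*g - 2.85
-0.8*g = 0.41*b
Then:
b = -7.72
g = 3.96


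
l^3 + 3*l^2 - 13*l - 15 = (l - 3)*(l + 1)*(l + 5)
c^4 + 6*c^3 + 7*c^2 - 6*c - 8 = (c - 1)*(c + 1)*(c + 2)*(c + 4)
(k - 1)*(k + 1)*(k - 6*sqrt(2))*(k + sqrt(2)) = k^4 - 5*sqrt(2)*k^3 - 13*k^2 + 5*sqrt(2)*k + 12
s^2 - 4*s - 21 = (s - 7)*(s + 3)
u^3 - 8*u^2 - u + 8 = (u - 8)*(u - 1)*(u + 1)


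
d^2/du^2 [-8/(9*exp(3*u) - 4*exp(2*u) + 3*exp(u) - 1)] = 8*(-2*(27*exp(2*u) - 8*exp(u) + 3)^2*exp(u) + (81*exp(2*u) - 16*exp(u) + 3)*(9*exp(3*u) - 4*exp(2*u) + 3*exp(u) - 1))*exp(u)/(9*exp(3*u) - 4*exp(2*u) + 3*exp(u) - 1)^3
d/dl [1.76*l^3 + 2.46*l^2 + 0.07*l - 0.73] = 5.28*l^2 + 4.92*l + 0.07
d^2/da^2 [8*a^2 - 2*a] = 16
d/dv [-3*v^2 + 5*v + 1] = 5 - 6*v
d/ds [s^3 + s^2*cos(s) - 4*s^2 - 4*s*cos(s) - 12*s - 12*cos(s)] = -s^2*sin(s) + 3*s^2 + 4*s*sin(s) + 2*s*cos(s) - 8*s + 12*sin(s) - 4*cos(s) - 12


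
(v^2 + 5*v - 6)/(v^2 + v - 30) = (v - 1)/(v - 5)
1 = 1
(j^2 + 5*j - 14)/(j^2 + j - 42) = (j - 2)/(j - 6)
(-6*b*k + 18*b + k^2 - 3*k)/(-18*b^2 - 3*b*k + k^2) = (k - 3)/(3*b + k)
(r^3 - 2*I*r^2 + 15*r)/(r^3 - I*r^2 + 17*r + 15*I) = r/(r + I)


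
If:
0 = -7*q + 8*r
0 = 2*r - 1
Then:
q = 4/7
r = 1/2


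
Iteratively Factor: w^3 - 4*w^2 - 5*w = (w + 1)*(w^2 - 5*w) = (w - 5)*(w + 1)*(w)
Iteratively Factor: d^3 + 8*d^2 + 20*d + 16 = (d + 4)*(d^2 + 4*d + 4) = (d + 2)*(d + 4)*(d + 2)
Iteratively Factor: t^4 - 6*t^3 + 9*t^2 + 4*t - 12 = (t - 2)*(t^3 - 4*t^2 + t + 6) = (t - 3)*(t - 2)*(t^2 - t - 2) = (t - 3)*(t - 2)*(t + 1)*(t - 2)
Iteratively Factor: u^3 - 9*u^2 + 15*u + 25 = (u + 1)*(u^2 - 10*u + 25) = (u - 5)*(u + 1)*(u - 5)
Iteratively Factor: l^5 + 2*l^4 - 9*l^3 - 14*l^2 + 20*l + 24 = (l + 3)*(l^4 - l^3 - 6*l^2 + 4*l + 8) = (l - 2)*(l + 3)*(l^3 + l^2 - 4*l - 4) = (l - 2)^2*(l + 3)*(l^2 + 3*l + 2) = (l - 2)^2*(l + 2)*(l + 3)*(l + 1)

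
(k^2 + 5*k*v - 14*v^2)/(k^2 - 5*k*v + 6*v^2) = (-k - 7*v)/(-k + 3*v)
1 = 1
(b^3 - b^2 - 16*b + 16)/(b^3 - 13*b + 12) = (b - 4)/(b - 3)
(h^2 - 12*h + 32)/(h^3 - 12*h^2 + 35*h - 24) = (h - 4)/(h^2 - 4*h + 3)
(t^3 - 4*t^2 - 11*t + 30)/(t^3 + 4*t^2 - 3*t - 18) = (t - 5)/(t + 3)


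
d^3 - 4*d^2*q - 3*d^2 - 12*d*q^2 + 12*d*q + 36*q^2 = (d - 3)*(d - 6*q)*(d + 2*q)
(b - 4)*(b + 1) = b^2 - 3*b - 4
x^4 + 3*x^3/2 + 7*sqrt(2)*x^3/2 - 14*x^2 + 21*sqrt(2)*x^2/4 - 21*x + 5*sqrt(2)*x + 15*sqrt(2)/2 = (x + 3/2)*(x - sqrt(2))*(x - sqrt(2)/2)*(x + 5*sqrt(2))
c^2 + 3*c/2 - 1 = (c - 1/2)*(c + 2)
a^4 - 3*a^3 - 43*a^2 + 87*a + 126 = (a - 7)*(a - 3)*(a + 1)*(a + 6)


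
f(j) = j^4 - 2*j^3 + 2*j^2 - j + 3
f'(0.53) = 0.03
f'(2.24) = 22.81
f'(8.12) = 1777.42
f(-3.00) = 159.00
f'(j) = 4*j^3 - 6*j^2 + 4*j - 1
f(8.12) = 3403.32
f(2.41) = 17.95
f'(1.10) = 1.46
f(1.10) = 3.12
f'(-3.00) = -175.00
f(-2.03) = 46.98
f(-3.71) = 325.82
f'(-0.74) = -8.87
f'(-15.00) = -14911.00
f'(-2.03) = -67.31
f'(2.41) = 29.78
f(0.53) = 2.81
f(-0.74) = 5.95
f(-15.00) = 57843.00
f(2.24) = 13.49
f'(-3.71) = -302.68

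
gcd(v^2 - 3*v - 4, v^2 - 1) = v + 1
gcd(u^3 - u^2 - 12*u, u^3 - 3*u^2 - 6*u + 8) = u - 4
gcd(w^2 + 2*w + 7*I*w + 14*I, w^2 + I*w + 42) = w + 7*I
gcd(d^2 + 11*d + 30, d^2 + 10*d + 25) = d + 5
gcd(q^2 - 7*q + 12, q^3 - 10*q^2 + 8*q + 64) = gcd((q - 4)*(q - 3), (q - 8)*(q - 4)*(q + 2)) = q - 4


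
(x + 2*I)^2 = x^2 + 4*I*x - 4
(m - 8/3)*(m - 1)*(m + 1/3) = m^3 - 10*m^2/3 + 13*m/9 + 8/9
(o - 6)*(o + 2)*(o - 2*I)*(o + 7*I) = o^4 - 4*o^3 + 5*I*o^3 + 2*o^2 - 20*I*o^2 - 56*o - 60*I*o - 168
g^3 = g^3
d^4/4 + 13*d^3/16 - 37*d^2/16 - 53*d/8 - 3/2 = (d/4 + 1)*(d - 3)*(d + 1/4)*(d + 2)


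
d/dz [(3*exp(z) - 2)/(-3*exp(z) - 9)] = -11*exp(z)/(3*(exp(z) + 3)^2)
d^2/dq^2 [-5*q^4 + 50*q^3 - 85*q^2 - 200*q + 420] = -60*q^2 + 300*q - 170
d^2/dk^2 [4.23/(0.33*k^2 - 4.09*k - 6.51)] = (0.921294*k^2 - 11.418462*k - 4.23*(0.66*k - 4.09)*(1.32*k - 8.18) - 18.174618)/(-0.33*k^2 + 4.09*k + 6.51)^3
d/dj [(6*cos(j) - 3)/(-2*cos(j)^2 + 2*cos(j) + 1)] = 12*(sin(j)^2 + cos(j) - 2)*sin(j)/(2*cos(j) - cos(2*j))^2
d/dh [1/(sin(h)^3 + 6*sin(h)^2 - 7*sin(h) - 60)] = (-3*sin(h)^2 - 12*sin(h) + 7)*cos(h)/(sin(h)^3 + 6*sin(h)^2 - 7*sin(h) - 60)^2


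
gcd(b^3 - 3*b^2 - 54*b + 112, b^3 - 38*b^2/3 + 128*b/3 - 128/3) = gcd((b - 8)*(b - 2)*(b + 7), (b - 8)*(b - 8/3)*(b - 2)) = b^2 - 10*b + 16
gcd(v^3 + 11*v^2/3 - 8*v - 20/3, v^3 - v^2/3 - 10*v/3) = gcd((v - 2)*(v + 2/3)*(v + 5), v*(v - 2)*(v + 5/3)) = v - 2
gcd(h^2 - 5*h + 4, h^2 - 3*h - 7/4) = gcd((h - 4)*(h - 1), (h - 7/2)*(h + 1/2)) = 1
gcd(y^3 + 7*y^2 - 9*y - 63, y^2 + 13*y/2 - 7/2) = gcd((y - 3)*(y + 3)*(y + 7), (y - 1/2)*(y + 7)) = y + 7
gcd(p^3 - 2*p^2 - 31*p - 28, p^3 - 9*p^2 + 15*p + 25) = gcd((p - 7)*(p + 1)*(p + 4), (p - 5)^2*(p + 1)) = p + 1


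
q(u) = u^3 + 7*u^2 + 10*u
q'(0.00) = 10.00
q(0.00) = 0.00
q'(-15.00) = 475.00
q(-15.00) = -1950.00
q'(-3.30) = -3.53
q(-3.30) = 7.29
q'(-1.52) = -4.35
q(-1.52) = -2.54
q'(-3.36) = -3.17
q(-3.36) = 7.49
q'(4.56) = 136.22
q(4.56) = 285.97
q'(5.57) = 181.05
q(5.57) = 445.68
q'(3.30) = 88.87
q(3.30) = 145.17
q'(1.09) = 28.82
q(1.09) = 20.51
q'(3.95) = 112.11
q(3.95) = 210.35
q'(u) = 3*u^2 + 14*u + 10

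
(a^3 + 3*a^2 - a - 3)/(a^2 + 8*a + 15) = (a^2 - 1)/(a + 5)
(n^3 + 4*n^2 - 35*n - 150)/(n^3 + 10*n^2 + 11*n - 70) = (n^2 - n - 30)/(n^2 + 5*n - 14)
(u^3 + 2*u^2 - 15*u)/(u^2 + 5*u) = u - 3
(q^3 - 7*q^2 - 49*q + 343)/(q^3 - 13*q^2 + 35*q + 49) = (q + 7)/(q + 1)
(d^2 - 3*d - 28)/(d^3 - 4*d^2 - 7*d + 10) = (d^2 - 3*d - 28)/(d^3 - 4*d^2 - 7*d + 10)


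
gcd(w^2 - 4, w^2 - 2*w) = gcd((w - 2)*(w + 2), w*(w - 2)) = w - 2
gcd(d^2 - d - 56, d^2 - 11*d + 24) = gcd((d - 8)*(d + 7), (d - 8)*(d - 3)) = d - 8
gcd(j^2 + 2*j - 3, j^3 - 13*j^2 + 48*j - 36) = j - 1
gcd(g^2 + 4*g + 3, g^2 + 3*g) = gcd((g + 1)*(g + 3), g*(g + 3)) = g + 3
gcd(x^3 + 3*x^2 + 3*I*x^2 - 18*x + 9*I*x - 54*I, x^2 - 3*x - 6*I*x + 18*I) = x - 3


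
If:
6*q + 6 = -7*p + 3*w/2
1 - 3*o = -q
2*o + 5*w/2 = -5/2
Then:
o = -5*w/4 - 5/4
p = 24*w/7 + 45/14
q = -15*w/4 - 19/4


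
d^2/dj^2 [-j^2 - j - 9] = -2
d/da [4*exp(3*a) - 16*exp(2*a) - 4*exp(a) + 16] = (12*exp(2*a) - 32*exp(a) - 4)*exp(a)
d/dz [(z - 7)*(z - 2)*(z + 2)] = 3*z^2 - 14*z - 4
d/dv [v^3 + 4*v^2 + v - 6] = 3*v^2 + 8*v + 1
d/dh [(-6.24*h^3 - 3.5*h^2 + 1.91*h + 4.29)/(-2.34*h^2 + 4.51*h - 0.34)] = (14.6016*h^4 - 56.2848*h^3 - 4.9508*h^2 + 22.4572*h - 19.9973)/(5.4756*h^4 - 21.1068*h^3 + 21.9313*h^2 - 3.0668*h + 0.1156)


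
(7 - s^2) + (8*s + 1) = -s^2 + 8*s + 8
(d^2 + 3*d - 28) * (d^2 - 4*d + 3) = d^4 - d^3 - 37*d^2 + 121*d - 84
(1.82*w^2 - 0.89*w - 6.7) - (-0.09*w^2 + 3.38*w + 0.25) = 1.91*w^2 - 4.27*w - 6.95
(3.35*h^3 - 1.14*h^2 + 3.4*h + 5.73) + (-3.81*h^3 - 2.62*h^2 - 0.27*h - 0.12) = -0.46*h^3 - 3.76*h^2 + 3.13*h + 5.61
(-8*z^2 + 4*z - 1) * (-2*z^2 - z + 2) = 16*z^4 - 18*z^2 + 9*z - 2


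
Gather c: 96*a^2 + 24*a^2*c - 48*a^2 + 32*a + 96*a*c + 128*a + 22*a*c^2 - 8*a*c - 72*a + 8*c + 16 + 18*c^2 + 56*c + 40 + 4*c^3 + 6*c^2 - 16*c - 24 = 48*a^2 + 88*a + 4*c^3 + c^2*(22*a + 24) + c*(24*a^2 + 88*a + 48) + 32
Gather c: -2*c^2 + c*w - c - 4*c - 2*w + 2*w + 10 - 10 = -2*c^2 + c*(w - 5)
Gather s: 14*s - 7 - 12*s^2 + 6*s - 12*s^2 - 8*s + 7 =-24*s^2 + 12*s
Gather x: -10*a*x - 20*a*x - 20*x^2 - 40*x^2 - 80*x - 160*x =-60*x^2 + x*(-30*a - 240)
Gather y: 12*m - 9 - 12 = 12*m - 21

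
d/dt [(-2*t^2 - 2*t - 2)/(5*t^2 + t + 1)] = 8*t*(t + 2)/(25*t^4 + 10*t^3 + 11*t^2 + 2*t + 1)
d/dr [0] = 0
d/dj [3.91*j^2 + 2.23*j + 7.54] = 7.82*j + 2.23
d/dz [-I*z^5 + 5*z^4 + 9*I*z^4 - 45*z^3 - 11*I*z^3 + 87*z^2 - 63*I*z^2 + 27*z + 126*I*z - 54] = -5*I*z^4 + z^3*(20 + 36*I) + z^2*(-135 - 33*I) + z*(174 - 126*I) + 27 + 126*I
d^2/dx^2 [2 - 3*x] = 0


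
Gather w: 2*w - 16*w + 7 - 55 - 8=-14*w - 56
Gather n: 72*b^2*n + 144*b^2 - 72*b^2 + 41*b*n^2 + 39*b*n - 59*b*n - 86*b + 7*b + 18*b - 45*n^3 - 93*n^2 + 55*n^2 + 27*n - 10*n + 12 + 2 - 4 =72*b^2 - 61*b - 45*n^3 + n^2*(41*b - 38) + n*(72*b^2 - 20*b + 17) + 10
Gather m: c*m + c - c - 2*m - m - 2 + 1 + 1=m*(c - 3)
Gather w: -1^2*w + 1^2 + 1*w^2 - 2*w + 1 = w^2 - 3*w + 2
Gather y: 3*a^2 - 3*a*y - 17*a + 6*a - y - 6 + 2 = 3*a^2 - 11*a + y*(-3*a - 1) - 4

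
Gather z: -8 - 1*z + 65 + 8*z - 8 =7*z + 49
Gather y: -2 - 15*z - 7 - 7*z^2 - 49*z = -7*z^2 - 64*z - 9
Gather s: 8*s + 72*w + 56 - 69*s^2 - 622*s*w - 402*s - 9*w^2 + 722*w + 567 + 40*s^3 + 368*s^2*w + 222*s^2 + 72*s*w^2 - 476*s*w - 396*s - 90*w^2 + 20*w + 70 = 40*s^3 + s^2*(368*w + 153) + s*(72*w^2 - 1098*w - 790) - 99*w^2 + 814*w + 693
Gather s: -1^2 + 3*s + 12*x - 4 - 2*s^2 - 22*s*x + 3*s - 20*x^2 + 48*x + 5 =-2*s^2 + s*(6 - 22*x) - 20*x^2 + 60*x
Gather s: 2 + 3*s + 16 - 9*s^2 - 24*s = -9*s^2 - 21*s + 18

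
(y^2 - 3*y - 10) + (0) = y^2 - 3*y - 10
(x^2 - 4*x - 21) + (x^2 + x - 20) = 2*x^2 - 3*x - 41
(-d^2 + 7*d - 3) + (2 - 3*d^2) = -4*d^2 + 7*d - 1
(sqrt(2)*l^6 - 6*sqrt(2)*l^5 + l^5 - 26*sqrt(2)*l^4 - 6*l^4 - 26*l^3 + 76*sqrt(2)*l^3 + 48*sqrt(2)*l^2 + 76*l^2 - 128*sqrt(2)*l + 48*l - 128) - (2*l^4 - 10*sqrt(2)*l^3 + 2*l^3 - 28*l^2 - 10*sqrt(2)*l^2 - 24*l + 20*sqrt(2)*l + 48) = sqrt(2)*l^6 - 6*sqrt(2)*l^5 + l^5 - 26*sqrt(2)*l^4 - 8*l^4 - 28*l^3 + 86*sqrt(2)*l^3 + 58*sqrt(2)*l^2 + 104*l^2 - 148*sqrt(2)*l + 72*l - 176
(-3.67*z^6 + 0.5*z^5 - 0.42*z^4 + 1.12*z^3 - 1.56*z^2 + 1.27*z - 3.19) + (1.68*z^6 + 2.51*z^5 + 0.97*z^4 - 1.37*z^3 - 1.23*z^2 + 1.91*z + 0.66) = -1.99*z^6 + 3.01*z^5 + 0.55*z^4 - 0.25*z^3 - 2.79*z^2 + 3.18*z - 2.53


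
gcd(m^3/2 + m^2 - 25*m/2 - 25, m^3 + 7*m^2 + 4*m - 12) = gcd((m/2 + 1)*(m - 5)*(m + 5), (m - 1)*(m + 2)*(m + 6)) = m + 2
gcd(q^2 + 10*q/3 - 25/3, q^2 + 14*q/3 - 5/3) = q + 5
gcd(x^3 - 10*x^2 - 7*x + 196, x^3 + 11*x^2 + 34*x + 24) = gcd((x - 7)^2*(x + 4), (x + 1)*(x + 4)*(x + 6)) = x + 4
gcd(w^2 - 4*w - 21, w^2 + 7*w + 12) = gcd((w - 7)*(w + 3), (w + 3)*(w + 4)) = w + 3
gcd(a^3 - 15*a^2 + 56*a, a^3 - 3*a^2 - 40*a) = a^2 - 8*a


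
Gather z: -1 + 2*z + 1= 2*z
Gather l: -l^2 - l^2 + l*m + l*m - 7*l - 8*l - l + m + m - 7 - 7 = -2*l^2 + l*(2*m - 16) + 2*m - 14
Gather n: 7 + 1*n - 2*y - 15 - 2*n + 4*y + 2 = -n + 2*y - 6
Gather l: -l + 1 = 1 - l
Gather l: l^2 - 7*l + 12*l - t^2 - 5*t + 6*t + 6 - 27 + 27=l^2 + 5*l - t^2 + t + 6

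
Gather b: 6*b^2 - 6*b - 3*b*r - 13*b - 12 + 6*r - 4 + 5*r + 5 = 6*b^2 + b*(-3*r - 19) + 11*r - 11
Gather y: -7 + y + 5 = y - 2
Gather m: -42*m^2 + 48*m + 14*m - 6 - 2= -42*m^2 + 62*m - 8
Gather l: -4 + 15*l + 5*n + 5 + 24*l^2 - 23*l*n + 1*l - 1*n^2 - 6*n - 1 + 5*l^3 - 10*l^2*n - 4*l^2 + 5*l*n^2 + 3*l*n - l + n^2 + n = 5*l^3 + l^2*(20 - 10*n) + l*(5*n^2 - 20*n + 15)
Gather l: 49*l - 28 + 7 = 49*l - 21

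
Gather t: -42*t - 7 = -42*t - 7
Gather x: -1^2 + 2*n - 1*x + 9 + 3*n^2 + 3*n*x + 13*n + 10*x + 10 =3*n^2 + 15*n + x*(3*n + 9) + 18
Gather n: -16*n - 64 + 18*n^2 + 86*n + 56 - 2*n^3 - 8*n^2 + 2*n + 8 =-2*n^3 + 10*n^2 + 72*n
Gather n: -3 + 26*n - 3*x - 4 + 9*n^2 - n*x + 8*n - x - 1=9*n^2 + n*(34 - x) - 4*x - 8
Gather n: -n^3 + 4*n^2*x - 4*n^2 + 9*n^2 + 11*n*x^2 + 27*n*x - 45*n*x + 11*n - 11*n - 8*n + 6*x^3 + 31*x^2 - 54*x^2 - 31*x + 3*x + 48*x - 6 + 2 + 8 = -n^3 + n^2*(4*x + 5) + n*(11*x^2 - 18*x - 8) + 6*x^3 - 23*x^2 + 20*x + 4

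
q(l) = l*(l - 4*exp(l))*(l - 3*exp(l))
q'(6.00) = 25254303.39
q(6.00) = 11616896.93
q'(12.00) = 7946545239750.33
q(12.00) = 3814269531595.71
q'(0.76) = 108.60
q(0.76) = 33.49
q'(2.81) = 20368.83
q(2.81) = 8407.10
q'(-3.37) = 32.88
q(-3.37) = -41.05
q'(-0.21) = 6.84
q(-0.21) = -1.92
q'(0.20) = 21.42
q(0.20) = 3.25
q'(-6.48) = 125.66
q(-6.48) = -272.55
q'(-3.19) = 29.32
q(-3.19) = -35.46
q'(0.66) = 81.75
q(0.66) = 24.04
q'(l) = l*(1 - 4*exp(l))*(l - 3*exp(l)) + l*(1 - 3*exp(l))*(l - 4*exp(l)) + (l - 4*exp(l))*(l - 3*exp(l)) = -7*l^2*exp(l) + 3*l^2 + 24*l*exp(2*l) - 14*l*exp(l) + 12*exp(2*l)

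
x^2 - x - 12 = (x - 4)*(x + 3)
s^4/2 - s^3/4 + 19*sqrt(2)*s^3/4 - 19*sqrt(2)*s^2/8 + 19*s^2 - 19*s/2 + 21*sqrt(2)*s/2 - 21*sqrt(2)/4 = (s/2 + sqrt(2)/2)*(s - 1/2)*(s + 3*sqrt(2)/2)*(s + 7*sqrt(2))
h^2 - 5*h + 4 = (h - 4)*(h - 1)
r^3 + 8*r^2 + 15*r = r*(r + 3)*(r + 5)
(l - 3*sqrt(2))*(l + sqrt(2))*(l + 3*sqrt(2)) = l^3 + sqrt(2)*l^2 - 18*l - 18*sqrt(2)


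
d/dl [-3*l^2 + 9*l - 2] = 9 - 6*l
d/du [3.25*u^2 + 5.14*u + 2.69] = 6.5*u + 5.14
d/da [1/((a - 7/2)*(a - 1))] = 2*(9 - 4*a)/(4*a^4 - 36*a^3 + 109*a^2 - 126*a + 49)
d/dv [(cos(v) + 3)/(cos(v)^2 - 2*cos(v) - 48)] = (cos(v)^2 + 6*cos(v) + 42)*sin(v)/(sin(v)^2 + 2*cos(v) + 47)^2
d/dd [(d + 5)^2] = 2*d + 10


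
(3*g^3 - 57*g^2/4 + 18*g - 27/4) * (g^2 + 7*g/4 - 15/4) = 3*g^5 - 9*g^4 - 291*g^3/16 + 1251*g^2/16 - 1269*g/16 + 405/16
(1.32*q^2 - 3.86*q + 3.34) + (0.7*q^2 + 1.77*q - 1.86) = 2.02*q^2 - 2.09*q + 1.48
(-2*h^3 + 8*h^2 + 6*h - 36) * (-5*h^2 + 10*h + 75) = 10*h^5 - 60*h^4 - 100*h^3 + 840*h^2 + 90*h - 2700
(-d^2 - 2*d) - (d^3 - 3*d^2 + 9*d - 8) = -d^3 + 2*d^2 - 11*d + 8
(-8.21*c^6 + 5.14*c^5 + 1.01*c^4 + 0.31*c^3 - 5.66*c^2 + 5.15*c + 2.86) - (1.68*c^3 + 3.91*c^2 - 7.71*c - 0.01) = -8.21*c^6 + 5.14*c^5 + 1.01*c^4 - 1.37*c^3 - 9.57*c^2 + 12.86*c + 2.87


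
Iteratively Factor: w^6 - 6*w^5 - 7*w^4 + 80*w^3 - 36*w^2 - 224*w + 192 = (w - 4)*(w^5 - 2*w^4 - 15*w^3 + 20*w^2 + 44*w - 48) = (w - 4)^2*(w^4 + 2*w^3 - 7*w^2 - 8*w + 12) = (w - 4)^2*(w - 2)*(w^3 + 4*w^2 + w - 6) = (w - 4)^2*(w - 2)*(w + 3)*(w^2 + w - 2) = (w - 4)^2*(w - 2)*(w - 1)*(w + 3)*(w + 2)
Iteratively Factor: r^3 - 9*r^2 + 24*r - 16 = (r - 4)*(r^2 - 5*r + 4) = (r - 4)^2*(r - 1)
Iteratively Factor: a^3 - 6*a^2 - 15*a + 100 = (a - 5)*(a^2 - a - 20) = (a - 5)^2*(a + 4)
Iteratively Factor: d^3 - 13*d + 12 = (d - 3)*(d^2 + 3*d - 4) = (d - 3)*(d + 4)*(d - 1)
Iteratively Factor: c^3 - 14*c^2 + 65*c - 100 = (c - 5)*(c^2 - 9*c + 20) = (c - 5)^2*(c - 4)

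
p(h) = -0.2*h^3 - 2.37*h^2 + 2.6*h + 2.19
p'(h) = -0.6*h^2 - 4.74*h + 2.6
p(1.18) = 1.63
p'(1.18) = -3.83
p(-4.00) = -33.33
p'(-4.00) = 11.96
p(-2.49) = -15.89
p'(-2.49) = 10.68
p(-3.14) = -23.15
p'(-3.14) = 11.57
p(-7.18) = -64.63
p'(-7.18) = 5.70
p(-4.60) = -40.45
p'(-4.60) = 11.71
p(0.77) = 2.70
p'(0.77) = -1.41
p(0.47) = 2.87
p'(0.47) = 0.24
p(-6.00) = -55.53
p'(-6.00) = 9.44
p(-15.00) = 104.94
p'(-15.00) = -61.30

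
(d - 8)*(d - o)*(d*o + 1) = d^3*o - d^2*o^2 - 8*d^2*o + d^2 + 8*d*o^2 - d*o - 8*d + 8*o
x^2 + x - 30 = (x - 5)*(x + 6)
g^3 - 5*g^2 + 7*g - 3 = (g - 3)*(g - 1)^2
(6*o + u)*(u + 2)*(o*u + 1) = 6*o^2*u^2 + 12*o^2*u + o*u^3 + 2*o*u^2 + 6*o*u + 12*o + u^2 + 2*u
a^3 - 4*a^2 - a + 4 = (a - 4)*(a - 1)*(a + 1)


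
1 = 1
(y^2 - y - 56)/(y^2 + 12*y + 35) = (y - 8)/(y + 5)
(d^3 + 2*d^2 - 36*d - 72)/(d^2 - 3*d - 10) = (d^2 - 36)/(d - 5)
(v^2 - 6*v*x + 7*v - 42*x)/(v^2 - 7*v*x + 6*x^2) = (-v - 7)/(-v + x)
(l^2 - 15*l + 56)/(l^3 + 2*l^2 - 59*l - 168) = (l - 7)/(l^2 + 10*l + 21)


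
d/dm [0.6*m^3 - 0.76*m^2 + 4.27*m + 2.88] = 1.8*m^2 - 1.52*m + 4.27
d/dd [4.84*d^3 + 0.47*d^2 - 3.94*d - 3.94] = 14.52*d^2 + 0.94*d - 3.94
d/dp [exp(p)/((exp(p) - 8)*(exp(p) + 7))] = (-exp(2*p) - 56)*exp(p)/(exp(4*p) - 2*exp(3*p) - 111*exp(2*p) + 112*exp(p) + 3136)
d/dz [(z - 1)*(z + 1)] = 2*z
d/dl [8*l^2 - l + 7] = 16*l - 1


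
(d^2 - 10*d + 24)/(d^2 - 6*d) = (d - 4)/d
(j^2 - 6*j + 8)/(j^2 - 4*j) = (j - 2)/j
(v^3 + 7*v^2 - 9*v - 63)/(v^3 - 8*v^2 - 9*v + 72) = (v + 7)/(v - 8)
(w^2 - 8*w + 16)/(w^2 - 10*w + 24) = (w - 4)/(w - 6)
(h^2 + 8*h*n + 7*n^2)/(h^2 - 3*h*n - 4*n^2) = (h + 7*n)/(h - 4*n)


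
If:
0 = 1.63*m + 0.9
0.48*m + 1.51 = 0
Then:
No Solution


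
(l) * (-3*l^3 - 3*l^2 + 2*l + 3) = -3*l^4 - 3*l^3 + 2*l^2 + 3*l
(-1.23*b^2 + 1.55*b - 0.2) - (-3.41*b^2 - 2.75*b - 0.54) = 2.18*b^2 + 4.3*b + 0.34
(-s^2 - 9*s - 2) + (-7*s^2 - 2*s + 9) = -8*s^2 - 11*s + 7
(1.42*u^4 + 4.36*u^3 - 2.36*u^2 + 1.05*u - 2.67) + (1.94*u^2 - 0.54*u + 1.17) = 1.42*u^4 + 4.36*u^3 - 0.42*u^2 + 0.51*u - 1.5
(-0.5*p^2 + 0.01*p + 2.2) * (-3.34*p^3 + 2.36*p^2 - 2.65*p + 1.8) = 1.67*p^5 - 1.2134*p^4 - 5.9994*p^3 + 4.2655*p^2 - 5.812*p + 3.96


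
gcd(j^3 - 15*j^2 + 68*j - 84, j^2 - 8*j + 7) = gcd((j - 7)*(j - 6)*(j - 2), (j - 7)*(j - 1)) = j - 7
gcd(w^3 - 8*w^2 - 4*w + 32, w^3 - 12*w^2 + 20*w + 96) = w^2 - 6*w - 16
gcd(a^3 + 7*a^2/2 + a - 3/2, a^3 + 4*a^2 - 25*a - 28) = a + 1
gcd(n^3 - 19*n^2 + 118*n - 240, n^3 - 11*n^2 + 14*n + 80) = n^2 - 13*n + 40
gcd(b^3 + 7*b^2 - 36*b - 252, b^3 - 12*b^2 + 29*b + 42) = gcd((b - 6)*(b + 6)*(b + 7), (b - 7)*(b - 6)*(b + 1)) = b - 6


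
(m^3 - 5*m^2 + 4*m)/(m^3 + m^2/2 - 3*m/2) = 2*(m - 4)/(2*m + 3)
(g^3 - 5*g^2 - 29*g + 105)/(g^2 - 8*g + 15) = (g^2 - 2*g - 35)/(g - 5)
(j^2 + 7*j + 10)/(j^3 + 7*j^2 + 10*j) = 1/j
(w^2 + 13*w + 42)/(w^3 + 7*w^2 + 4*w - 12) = (w + 7)/(w^2 + w - 2)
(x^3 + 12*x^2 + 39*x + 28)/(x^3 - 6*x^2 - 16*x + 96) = (x^2 + 8*x + 7)/(x^2 - 10*x + 24)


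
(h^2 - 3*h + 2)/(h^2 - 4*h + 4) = (h - 1)/(h - 2)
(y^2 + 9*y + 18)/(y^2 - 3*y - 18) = (y + 6)/(y - 6)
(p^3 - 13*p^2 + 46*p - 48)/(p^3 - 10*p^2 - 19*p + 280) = (p^2 - 5*p + 6)/(p^2 - 2*p - 35)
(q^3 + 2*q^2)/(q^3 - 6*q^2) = (q + 2)/(q - 6)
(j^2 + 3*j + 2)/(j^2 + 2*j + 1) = (j + 2)/(j + 1)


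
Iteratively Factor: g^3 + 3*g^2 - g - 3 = (g + 3)*(g^2 - 1) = (g + 1)*(g + 3)*(g - 1)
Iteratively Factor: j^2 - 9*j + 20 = (j - 4)*(j - 5)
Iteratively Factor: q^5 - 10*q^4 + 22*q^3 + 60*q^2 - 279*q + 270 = (q + 3)*(q^4 - 13*q^3 + 61*q^2 - 123*q + 90) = (q - 5)*(q + 3)*(q^3 - 8*q^2 + 21*q - 18) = (q - 5)*(q - 3)*(q + 3)*(q^2 - 5*q + 6) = (q - 5)*(q - 3)^2*(q + 3)*(q - 2)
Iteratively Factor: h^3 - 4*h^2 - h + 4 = (h + 1)*(h^2 - 5*h + 4) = (h - 4)*(h + 1)*(h - 1)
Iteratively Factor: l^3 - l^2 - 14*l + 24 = (l - 2)*(l^2 + l - 12) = (l - 2)*(l + 4)*(l - 3)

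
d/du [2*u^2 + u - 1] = 4*u + 1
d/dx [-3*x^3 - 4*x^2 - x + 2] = -9*x^2 - 8*x - 1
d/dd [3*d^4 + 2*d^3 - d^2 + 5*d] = 12*d^3 + 6*d^2 - 2*d + 5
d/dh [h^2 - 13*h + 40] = 2*h - 13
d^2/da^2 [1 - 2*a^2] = -4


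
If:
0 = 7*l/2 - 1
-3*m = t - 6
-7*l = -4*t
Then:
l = 2/7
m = 11/6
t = 1/2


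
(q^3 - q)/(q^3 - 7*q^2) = (q^2 - 1)/(q*(q - 7))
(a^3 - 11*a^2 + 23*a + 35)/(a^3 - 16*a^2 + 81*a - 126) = (a^2 - 4*a - 5)/(a^2 - 9*a + 18)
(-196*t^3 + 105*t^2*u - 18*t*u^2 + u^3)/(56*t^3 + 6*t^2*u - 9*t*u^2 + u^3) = (-7*t + u)/(2*t + u)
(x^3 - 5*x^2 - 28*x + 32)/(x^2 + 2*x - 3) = (x^2 - 4*x - 32)/(x + 3)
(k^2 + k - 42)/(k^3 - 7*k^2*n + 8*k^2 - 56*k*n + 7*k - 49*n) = (k - 6)/(k^2 - 7*k*n + k - 7*n)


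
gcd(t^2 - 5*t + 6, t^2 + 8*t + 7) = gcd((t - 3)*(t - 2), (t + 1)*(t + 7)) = 1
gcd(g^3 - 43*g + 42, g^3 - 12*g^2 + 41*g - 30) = g^2 - 7*g + 6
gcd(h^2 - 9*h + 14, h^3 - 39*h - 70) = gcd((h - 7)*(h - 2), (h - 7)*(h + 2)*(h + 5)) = h - 7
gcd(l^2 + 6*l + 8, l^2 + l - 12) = l + 4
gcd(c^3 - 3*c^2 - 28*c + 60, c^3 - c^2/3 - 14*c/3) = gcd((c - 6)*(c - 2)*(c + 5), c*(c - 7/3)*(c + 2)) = 1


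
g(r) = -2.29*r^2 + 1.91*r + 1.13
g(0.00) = 1.13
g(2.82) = -11.69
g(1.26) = -0.10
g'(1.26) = -3.86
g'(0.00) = 1.91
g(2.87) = -12.25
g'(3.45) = -13.89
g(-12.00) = -351.55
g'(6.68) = -28.68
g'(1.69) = -5.83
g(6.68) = -88.30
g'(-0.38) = 3.65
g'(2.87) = -11.23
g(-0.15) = 0.79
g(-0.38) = 0.07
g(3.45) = -19.54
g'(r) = 1.91 - 4.58*r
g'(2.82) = -11.01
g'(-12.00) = 56.87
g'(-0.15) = 2.60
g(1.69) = -2.18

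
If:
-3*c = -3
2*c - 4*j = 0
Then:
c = 1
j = 1/2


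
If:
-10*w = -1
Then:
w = 1/10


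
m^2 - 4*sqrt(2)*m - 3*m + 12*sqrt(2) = (m - 3)*(m - 4*sqrt(2))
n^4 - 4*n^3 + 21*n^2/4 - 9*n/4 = n*(n - 3/2)^2*(n - 1)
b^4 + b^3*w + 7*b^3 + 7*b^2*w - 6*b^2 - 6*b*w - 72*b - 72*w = (b - 3)*(b + 4)*(b + 6)*(b + w)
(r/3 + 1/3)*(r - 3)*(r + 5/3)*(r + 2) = r^4/3 + 5*r^3/9 - 7*r^2/3 - 53*r/9 - 10/3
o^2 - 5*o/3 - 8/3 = (o - 8/3)*(o + 1)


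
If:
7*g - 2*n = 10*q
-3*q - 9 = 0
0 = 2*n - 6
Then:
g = -24/7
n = 3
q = -3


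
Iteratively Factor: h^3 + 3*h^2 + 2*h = (h + 1)*(h^2 + 2*h) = (h + 1)*(h + 2)*(h)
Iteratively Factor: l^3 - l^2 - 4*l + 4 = (l - 1)*(l^2 - 4) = (l - 2)*(l - 1)*(l + 2)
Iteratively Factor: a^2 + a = (a)*(a + 1)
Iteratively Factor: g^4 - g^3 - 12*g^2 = (g - 4)*(g^3 + 3*g^2) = g*(g - 4)*(g^2 + 3*g) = g^2*(g - 4)*(g + 3)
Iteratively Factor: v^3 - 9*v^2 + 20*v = (v)*(v^2 - 9*v + 20) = v*(v - 5)*(v - 4)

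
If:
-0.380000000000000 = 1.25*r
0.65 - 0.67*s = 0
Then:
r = -0.30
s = 0.97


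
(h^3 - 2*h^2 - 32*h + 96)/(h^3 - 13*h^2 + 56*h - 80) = (h + 6)/(h - 5)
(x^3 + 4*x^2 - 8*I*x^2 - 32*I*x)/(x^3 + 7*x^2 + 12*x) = (x - 8*I)/(x + 3)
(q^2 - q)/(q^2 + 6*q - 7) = q/(q + 7)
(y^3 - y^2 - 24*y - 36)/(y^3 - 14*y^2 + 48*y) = (y^2 + 5*y + 6)/(y*(y - 8))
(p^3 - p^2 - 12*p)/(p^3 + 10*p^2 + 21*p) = (p - 4)/(p + 7)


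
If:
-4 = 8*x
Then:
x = -1/2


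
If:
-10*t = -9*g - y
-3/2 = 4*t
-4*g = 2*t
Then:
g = 3/16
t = -3/8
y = -87/16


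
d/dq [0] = 0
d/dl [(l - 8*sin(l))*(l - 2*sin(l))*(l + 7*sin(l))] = -3*l^2*cos(l) + 3*l^2 - 6*l*sin(l) - 54*l*sin(2*l) + 336*sin(l)^2*cos(l) - 54*sin(l)^2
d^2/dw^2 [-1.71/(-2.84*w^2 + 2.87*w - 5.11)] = (-27.584352*w^2 + 27.875736*w + 1.71*(5.68*w - 2.87)*(11.36*w - 5.74) - 49.632408)/(2.84*w^2 - 2.87*w + 5.11)^3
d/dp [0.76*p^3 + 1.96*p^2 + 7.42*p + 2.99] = 2.28*p^2 + 3.92*p + 7.42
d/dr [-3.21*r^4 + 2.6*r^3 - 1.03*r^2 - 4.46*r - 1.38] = -12.84*r^3 + 7.8*r^2 - 2.06*r - 4.46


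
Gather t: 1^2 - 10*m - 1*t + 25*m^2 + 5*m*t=25*m^2 - 10*m + t*(5*m - 1) + 1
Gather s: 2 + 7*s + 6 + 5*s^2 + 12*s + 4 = 5*s^2 + 19*s + 12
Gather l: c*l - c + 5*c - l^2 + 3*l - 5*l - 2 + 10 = 4*c - l^2 + l*(c - 2) + 8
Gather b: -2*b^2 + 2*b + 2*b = -2*b^2 + 4*b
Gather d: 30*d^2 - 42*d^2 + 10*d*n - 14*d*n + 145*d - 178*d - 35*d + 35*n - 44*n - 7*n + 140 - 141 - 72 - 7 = -12*d^2 + d*(-4*n - 68) - 16*n - 80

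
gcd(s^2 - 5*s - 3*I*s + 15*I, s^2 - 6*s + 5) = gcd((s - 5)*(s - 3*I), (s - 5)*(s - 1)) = s - 5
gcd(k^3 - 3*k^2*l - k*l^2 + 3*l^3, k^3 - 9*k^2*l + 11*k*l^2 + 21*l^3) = k^2 - 2*k*l - 3*l^2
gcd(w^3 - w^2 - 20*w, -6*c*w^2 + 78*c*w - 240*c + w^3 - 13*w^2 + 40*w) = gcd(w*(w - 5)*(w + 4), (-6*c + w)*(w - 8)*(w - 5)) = w - 5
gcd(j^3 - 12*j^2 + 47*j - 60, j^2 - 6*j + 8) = j - 4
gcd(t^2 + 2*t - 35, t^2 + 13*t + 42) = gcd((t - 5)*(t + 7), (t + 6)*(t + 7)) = t + 7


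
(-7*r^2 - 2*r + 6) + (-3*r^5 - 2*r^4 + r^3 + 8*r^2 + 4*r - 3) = -3*r^5 - 2*r^4 + r^3 + r^2 + 2*r + 3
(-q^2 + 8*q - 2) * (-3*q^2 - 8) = 3*q^4 - 24*q^3 + 14*q^2 - 64*q + 16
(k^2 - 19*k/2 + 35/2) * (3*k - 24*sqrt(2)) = 3*k^3 - 24*sqrt(2)*k^2 - 57*k^2/2 + 105*k/2 + 228*sqrt(2)*k - 420*sqrt(2)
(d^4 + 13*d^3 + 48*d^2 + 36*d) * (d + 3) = d^5 + 16*d^4 + 87*d^3 + 180*d^2 + 108*d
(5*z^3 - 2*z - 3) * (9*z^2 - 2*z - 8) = 45*z^5 - 10*z^4 - 58*z^3 - 23*z^2 + 22*z + 24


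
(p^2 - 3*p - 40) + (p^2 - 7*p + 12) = 2*p^2 - 10*p - 28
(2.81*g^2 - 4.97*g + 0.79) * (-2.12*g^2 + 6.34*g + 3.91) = -5.9572*g^4 + 28.3518*g^3 - 22.1975*g^2 - 14.4241*g + 3.0889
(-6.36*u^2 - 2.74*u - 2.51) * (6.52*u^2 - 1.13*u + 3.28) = -41.4672*u^4 - 10.678*u^3 - 34.1298*u^2 - 6.1509*u - 8.2328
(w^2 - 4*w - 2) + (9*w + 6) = w^2 + 5*w + 4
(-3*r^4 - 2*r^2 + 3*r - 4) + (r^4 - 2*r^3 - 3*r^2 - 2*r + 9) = -2*r^4 - 2*r^3 - 5*r^2 + r + 5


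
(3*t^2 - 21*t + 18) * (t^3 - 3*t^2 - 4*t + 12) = 3*t^5 - 30*t^4 + 69*t^3 + 66*t^2 - 324*t + 216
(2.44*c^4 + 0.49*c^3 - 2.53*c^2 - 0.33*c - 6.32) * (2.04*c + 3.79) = 4.9776*c^5 + 10.2472*c^4 - 3.3041*c^3 - 10.2619*c^2 - 14.1435*c - 23.9528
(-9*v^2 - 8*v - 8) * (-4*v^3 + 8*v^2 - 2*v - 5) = 36*v^5 - 40*v^4 - 14*v^3 - 3*v^2 + 56*v + 40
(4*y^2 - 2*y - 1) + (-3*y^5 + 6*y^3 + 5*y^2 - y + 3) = -3*y^5 + 6*y^3 + 9*y^2 - 3*y + 2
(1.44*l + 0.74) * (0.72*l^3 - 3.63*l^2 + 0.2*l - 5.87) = 1.0368*l^4 - 4.6944*l^3 - 2.3982*l^2 - 8.3048*l - 4.3438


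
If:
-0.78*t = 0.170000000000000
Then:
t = -0.22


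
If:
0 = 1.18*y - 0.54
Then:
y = 0.46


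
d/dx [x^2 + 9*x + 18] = 2*x + 9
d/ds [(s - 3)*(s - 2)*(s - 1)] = 3*s^2 - 12*s + 11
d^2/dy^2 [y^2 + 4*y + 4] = 2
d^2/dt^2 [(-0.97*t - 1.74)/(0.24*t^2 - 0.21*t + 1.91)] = (-(0.48*t - 0.21)*(0.96*t - 0.42)*(0.97*t + 1.74) + (1.3968*t + 0.4278)*(0.24*t^2 - 0.21*t + 1.91))/(0.24*t^2 - 0.21*t + 1.91)^3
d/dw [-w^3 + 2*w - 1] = 2 - 3*w^2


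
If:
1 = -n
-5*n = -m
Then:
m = -5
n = -1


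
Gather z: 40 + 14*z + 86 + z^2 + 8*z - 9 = z^2 + 22*z + 117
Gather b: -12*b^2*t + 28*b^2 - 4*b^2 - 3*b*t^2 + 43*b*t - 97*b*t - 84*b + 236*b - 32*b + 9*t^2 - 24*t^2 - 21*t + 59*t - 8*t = b^2*(24 - 12*t) + b*(-3*t^2 - 54*t + 120) - 15*t^2 + 30*t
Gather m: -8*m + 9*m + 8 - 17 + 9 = m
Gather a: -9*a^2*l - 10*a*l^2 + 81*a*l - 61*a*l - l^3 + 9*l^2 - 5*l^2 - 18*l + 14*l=-9*a^2*l + a*(-10*l^2 + 20*l) - l^3 + 4*l^2 - 4*l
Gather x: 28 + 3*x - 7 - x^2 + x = -x^2 + 4*x + 21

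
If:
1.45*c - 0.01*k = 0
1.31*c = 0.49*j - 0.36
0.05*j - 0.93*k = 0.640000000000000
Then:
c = -0.00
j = 0.72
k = -0.65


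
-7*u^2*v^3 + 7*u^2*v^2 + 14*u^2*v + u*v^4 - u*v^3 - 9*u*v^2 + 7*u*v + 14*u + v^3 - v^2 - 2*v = (-7*u + v)*(v - 2)*(v + 1)*(u*v + 1)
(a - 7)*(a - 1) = a^2 - 8*a + 7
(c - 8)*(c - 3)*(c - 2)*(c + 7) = c^4 - 6*c^3 - 45*c^2 + 274*c - 336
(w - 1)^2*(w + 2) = w^3 - 3*w + 2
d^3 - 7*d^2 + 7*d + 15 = (d - 5)*(d - 3)*(d + 1)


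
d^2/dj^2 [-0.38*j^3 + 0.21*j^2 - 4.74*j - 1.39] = 0.42 - 2.28*j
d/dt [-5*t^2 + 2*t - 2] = 2 - 10*t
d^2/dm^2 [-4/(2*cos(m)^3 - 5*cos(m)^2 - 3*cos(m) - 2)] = 32*(2*(10*cos(m) - 3*cos(2*m))^2*sin(m)^2 + (3*cos(m) + 20*cos(2*m) - 9*cos(3*m))*(-2*cos(m)^3 + 5*cos(m)^2 + 3*cos(m) + 2)/2)/(3*cos(m) + 5*cos(2*m) - cos(3*m) + 9)^3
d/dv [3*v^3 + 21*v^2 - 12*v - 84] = 9*v^2 + 42*v - 12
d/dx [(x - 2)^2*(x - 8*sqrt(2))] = (x - 2)*(3*x - 16*sqrt(2) - 2)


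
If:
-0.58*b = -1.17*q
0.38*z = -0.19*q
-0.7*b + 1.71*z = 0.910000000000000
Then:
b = -0.81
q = -0.40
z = 0.20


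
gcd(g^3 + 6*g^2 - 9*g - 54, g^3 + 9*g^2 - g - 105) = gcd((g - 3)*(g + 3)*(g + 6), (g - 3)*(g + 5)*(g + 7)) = g - 3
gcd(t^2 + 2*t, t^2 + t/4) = t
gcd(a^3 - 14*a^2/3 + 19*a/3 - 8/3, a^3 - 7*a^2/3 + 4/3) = a - 1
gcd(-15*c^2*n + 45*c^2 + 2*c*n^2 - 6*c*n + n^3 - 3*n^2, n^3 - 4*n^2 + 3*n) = n - 3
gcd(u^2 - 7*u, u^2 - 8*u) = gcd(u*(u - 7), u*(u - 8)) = u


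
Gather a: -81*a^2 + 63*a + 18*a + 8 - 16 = -81*a^2 + 81*a - 8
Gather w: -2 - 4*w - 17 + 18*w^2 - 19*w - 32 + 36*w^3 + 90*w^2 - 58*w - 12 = 36*w^3 + 108*w^2 - 81*w - 63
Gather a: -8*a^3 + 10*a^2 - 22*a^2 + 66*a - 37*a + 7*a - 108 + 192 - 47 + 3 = -8*a^3 - 12*a^2 + 36*a + 40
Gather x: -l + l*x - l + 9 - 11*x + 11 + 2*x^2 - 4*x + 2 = -2*l + 2*x^2 + x*(l - 15) + 22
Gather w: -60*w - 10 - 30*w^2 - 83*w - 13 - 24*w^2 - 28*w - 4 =-54*w^2 - 171*w - 27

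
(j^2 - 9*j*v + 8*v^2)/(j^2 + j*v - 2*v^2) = (j - 8*v)/(j + 2*v)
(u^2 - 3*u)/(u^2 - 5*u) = (u - 3)/(u - 5)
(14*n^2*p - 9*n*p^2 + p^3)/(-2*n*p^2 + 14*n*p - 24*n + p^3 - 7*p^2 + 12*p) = p*(-7*n + p)/(p^2 - 7*p + 12)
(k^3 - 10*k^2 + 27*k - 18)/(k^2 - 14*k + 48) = (k^2 - 4*k + 3)/(k - 8)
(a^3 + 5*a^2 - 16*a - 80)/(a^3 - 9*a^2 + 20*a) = (a^2 + 9*a + 20)/(a*(a - 5))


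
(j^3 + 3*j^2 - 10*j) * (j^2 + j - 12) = j^5 + 4*j^4 - 19*j^3 - 46*j^2 + 120*j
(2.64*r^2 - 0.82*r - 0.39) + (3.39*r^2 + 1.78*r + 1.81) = 6.03*r^2 + 0.96*r + 1.42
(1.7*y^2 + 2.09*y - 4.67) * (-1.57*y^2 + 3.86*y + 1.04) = -2.669*y^4 + 3.2807*y^3 + 17.1673*y^2 - 15.8526*y - 4.8568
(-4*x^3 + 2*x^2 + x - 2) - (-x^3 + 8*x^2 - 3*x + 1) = -3*x^3 - 6*x^2 + 4*x - 3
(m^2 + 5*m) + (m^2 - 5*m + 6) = 2*m^2 + 6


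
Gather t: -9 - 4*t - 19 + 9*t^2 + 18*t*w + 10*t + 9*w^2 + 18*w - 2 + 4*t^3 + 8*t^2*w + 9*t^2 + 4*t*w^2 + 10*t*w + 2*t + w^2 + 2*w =4*t^3 + t^2*(8*w + 18) + t*(4*w^2 + 28*w + 8) + 10*w^2 + 20*w - 30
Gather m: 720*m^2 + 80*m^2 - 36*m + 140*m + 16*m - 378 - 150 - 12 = 800*m^2 + 120*m - 540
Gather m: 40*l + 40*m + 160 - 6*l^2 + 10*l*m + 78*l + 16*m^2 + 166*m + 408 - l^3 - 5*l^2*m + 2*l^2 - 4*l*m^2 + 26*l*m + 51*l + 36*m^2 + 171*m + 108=-l^3 - 4*l^2 + 169*l + m^2*(52 - 4*l) + m*(-5*l^2 + 36*l + 377) + 676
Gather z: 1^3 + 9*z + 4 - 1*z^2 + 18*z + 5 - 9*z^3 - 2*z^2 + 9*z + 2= -9*z^3 - 3*z^2 + 36*z + 12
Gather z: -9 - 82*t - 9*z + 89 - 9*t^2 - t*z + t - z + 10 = -9*t^2 - 81*t + z*(-t - 10) + 90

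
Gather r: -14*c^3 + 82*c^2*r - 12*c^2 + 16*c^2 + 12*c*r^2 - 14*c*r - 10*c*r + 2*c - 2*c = -14*c^3 + 4*c^2 + 12*c*r^2 + r*(82*c^2 - 24*c)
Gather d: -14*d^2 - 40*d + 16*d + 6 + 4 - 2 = -14*d^2 - 24*d + 8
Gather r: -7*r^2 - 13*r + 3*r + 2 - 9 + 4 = -7*r^2 - 10*r - 3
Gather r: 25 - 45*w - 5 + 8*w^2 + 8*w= 8*w^2 - 37*w + 20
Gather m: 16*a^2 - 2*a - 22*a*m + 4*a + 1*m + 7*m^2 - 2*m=16*a^2 + 2*a + 7*m^2 + m*(-22*a - 1)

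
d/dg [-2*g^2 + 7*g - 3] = 7 - 4*g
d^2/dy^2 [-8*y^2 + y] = -16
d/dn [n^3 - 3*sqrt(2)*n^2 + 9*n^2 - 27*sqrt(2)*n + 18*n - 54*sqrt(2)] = 3*n^2 - 6*sqrt(2)*n + 18*n - 27*sqrt(2) + 18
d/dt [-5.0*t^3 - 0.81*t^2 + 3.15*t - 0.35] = -15.0*t^2 - 1.62*t + 3.15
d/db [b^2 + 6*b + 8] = 2*b + 6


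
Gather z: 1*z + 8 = z + 8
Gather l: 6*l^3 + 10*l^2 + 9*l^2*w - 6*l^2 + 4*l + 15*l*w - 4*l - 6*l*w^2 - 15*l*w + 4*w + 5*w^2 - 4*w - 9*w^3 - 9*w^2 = 6*l^3 + l^2*(9*w + 4) - 6*l*w^2 - 9*w^3 - 4*w^2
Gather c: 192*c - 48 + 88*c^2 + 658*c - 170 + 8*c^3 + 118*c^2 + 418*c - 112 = 8*c^3 + 206*c^2 + 1268*c - 330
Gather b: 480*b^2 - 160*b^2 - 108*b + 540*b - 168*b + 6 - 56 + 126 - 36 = 320*b^2 + 264*b + 40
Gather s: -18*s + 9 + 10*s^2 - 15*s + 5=10*s^2 - 33*s + 14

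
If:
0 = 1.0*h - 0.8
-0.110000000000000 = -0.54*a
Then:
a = 0.20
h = 0.80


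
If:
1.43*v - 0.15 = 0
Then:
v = 0.10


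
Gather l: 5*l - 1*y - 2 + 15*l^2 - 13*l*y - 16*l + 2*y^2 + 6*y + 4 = 15*l^2 + l*(-13*y - 11) + 2*y^2 + 5*y + 2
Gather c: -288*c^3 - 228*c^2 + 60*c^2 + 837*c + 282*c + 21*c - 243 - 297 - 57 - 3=-288*c^3 - 168*c^2 + 1140*c - 600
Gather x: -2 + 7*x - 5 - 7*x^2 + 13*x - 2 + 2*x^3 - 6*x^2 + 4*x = 2*x^3 - 13*x^2 + 24*x - 9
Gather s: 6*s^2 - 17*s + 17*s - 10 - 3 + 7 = 6*s^2 - 6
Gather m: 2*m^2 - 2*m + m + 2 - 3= 2*m^2 - m - 1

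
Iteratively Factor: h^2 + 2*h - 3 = (h - 1)*(h + 3)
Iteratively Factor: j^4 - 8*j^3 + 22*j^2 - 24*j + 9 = (j - 3)*(j^3 - 5*j^2 + 7*j - 3) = (j - 3)*(j - 1)*(j^2 - 4*j + 3) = (j - 3)*(j - 1)^2*(j - 3)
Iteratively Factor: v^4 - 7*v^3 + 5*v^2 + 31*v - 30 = (v + 2)*(v^3 - 9*v^2 + 23*v - 15) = (v - 3)*(v + 2)*(v^2 - 6*v + 5) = (v - 5)*(v - 3)*(v + 2)*(v - 1)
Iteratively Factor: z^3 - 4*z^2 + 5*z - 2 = (z - 1)*(z^2 - 3*z + 2) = (z - 1)^2*(z - 2)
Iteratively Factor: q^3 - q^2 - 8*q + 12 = (q - 2)*(q^2 + q - 6) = (q - 2)*(q + 3)*(q - 2)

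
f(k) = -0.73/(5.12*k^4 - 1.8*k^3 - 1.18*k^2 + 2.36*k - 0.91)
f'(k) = -0.73*(-20.48*k^3 + 5.4*k^2 + 2.36*k - 2.36)/(5.12*k^4 - 1.8*k^3 - 1.18*k^2 + 2.36*k - 0.91)^2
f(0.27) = 1.99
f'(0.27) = 9.39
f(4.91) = -0.00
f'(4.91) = 0.00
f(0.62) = -1.71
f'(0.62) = 14.81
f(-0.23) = 0.49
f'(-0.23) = 0.79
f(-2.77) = -0.00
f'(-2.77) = -0.00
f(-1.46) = -0.03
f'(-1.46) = -0.10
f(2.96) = -0.00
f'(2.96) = 0.00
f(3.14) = -0.00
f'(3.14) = 0.00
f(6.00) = -0.00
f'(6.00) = 0.00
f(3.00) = -0.00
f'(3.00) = 0.00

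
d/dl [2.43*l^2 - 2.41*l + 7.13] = 4.86*l - 2.41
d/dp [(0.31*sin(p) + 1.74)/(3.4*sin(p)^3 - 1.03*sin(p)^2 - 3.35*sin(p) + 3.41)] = (-2.108*sin(p)^3 - 17.4287*sin(p)^2 + 3.5844*sin(p) + 6.8861)*cos(p)/(11.56*sin(p)^6 - 7.004*sin(p)^5 - 21.7191*sin(p)^4 + 30.089*sin(p)^3 + 4.1979*sin(p)^2 - 22.847*sin(p) + 11.6281)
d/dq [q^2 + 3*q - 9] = 2*q + 3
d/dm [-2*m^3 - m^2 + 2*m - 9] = -6*m^2 - 2*m + 2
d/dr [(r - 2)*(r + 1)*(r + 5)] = 3*r^2 + 8*r - 7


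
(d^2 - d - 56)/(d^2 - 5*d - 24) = (d + 7)/(d + 3)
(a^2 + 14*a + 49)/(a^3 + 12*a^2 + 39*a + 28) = (a + 7)/(a^2 + 5*a + 4)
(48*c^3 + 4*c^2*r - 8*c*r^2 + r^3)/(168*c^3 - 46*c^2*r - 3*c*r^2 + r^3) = (2*c + r)/(7*c + r)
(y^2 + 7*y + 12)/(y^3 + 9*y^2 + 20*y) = (y + 3)/(y*(y + 5))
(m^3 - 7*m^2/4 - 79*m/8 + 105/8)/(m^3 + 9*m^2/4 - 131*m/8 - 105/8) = (4*m^2 + 7*m - 15)/(4*m^2 + 23*m + 15)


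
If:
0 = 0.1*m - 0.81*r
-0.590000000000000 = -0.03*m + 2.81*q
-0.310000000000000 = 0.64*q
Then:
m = -25.70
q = -0.48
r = -3.17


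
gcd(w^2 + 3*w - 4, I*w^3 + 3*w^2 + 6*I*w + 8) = 1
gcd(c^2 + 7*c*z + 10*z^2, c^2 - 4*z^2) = c + 2*z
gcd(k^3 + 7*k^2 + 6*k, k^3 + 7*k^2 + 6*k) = k^3 + 7*k^2 + 6*k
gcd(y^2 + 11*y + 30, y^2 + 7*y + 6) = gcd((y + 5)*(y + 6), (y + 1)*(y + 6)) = y + 6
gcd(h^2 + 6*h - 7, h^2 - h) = h - 1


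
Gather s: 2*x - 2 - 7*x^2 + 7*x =-7*x^2 + 9*x - 2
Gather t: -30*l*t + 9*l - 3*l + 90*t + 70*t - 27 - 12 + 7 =6*l + t*(160 - 30*l) - 32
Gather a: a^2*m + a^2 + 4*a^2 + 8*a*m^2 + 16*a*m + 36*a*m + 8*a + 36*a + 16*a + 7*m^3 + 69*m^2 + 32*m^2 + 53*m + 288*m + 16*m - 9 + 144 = a^2*(m + 5) + a*(8*m^2 + 52*m + 60) + 7*m^3 + 101*m^2 + 357*m + 135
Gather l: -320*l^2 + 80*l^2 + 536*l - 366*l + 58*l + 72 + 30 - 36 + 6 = -240*l^2 + 228*l + 72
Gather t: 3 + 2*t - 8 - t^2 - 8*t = -t^2 - 6*t - 5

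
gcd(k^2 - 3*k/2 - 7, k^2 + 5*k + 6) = k + 2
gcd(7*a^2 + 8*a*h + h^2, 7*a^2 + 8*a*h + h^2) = 7*a^2 + 8*a*h + h^2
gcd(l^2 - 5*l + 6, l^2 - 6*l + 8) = l - 2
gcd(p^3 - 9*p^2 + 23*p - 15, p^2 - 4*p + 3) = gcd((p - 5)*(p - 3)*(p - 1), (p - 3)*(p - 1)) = p^2 - 4*p + 3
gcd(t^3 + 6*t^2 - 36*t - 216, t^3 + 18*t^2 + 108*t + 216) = t^2 + 12*t + 36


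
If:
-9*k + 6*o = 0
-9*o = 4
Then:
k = -8/27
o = -4/9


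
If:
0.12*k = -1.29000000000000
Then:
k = -10.75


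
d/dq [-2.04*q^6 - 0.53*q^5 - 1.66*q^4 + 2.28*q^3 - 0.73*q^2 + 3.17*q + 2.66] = -12.24*q^5 - 2.65*q^4 - 6.64*q^3 + 6.84*q^2 - 1.46*q + 3.17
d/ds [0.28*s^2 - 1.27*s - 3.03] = 0.56*s - 1.27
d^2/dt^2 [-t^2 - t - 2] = -2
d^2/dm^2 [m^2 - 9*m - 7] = 2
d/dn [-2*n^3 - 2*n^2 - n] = -6*n^2 - 4*n - 1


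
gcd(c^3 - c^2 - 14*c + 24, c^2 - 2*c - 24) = c + 4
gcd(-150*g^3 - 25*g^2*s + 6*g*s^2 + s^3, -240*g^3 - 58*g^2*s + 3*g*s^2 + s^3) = 30*g^2 + 11*g*s + s^2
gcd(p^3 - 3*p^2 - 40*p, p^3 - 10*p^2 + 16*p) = p^2 - 8*p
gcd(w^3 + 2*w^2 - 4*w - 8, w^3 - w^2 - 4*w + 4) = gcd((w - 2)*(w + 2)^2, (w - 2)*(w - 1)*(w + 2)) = w^2 - 4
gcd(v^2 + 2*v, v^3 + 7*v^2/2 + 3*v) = v^2 + 2*v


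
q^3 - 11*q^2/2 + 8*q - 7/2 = (q - 7/2)*(q - 1)^2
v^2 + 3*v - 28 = (v - 4)*(v + 7)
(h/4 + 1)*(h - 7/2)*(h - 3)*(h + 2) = h^4/4 - h^3/8 - 41*h^2/8 + 11*h/4 + 21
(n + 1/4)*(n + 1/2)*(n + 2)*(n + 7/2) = n^4 + 25*n^3/4 + 45*n^2/4 + 95*n/16 + 7/8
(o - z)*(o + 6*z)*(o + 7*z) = o^3 + 12*o^2*z + 29*o*z^2 - 42*z^3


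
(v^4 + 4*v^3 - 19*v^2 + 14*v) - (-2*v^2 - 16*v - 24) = v^4 + 4*v^3 - 17*v^2 + 30*v + 24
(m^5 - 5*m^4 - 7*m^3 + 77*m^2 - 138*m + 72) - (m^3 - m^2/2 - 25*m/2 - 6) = m^5 - 5*m^4 - 8*m^3 + 155*m^2/2 - 251*m/2 + 78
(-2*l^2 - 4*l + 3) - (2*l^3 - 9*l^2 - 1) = -2*l^3 + 7*l^2 - 4*l + 4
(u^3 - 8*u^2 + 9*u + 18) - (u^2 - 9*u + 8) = u^3 - 9*u^2 + 18*u + 10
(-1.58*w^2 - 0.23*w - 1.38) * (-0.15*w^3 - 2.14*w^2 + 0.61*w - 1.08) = 0.237*w^5 + 3.4157*w^4 - 0.2646*w^3 + 4.5193*w^2 - 0.5934*w + 1.4904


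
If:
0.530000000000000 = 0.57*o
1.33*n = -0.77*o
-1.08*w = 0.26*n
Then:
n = -0.54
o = 0.93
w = 0.13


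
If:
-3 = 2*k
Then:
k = -3/2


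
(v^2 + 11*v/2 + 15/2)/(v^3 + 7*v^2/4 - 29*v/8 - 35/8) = 4*(v + 3)/(4*v^2 - 3*v - 7)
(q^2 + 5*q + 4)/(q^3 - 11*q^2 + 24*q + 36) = (q + 4)/(q^2 - 12*q + 36)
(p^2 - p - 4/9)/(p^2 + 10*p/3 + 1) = (p - 4/3)/(p + 3)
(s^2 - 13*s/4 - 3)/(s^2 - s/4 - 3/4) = (s - 4)/(s - 1)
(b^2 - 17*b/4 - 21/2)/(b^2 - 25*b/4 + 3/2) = (4*b + 7)/(4*b - 1)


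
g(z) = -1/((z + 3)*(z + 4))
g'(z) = 1/((z + 3)*(z + 4)^2) + 1/((z + 3)^2*(z + 4)) = (2*z + 7)/((z + 3)^2*(z + 4)^2)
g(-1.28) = -0.21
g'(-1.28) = 0.20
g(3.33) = -0.02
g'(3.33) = 0.01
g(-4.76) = -0.75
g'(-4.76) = -1.41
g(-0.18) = -0.09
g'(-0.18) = 0.06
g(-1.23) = -0.20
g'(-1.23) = 0.19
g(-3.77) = 5.65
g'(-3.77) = -17.22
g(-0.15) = -0.09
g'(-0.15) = 0.06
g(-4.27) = -2.92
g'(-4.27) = -13.10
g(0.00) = -0.08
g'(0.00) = 0.05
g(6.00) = -0.01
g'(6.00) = 0.00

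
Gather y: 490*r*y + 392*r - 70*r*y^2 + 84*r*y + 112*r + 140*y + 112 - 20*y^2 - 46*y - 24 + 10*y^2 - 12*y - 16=504*r + y^2*(-70*r - 10) + y*(574*r + 82) + 72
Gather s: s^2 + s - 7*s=s^2 - 6*s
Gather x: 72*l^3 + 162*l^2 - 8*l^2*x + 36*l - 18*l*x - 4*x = 72*l^3 + 162*l^2 + 36*l + x*(-8*l^2 - 18*l - 4)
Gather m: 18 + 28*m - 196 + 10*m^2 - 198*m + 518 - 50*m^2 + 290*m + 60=-40*m^2 + 120*m + 400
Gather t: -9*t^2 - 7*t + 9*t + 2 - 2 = -9*t^2 + 2*t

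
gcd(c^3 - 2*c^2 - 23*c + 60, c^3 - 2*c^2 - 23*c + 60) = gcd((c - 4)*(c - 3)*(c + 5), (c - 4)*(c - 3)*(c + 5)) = c^3 - 2*c^2 - 23*c + 60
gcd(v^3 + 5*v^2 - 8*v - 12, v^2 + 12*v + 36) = v + 6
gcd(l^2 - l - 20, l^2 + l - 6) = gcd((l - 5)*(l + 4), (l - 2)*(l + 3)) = 1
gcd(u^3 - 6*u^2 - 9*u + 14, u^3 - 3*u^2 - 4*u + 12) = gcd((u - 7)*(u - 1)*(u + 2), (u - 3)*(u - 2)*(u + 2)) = u + 2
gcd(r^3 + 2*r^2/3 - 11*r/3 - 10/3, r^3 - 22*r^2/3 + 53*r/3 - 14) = r - 2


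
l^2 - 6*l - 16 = (l - 8)*(l + 2)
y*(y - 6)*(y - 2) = y^3 - 8*y^2 + 12*y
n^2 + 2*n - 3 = (n - 1)*(n + 3)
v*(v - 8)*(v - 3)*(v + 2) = v^4 - 9*v^3 + 2*v^2 + 48*v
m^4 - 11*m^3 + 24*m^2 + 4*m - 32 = (m - 8)*(m - 2)^2*(m + 1)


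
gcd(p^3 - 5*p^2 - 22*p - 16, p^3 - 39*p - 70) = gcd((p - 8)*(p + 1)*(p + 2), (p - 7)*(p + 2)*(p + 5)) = p + 2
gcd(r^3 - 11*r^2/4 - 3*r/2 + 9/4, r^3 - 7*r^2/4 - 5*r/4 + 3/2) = r^2 + r/4 - 3/4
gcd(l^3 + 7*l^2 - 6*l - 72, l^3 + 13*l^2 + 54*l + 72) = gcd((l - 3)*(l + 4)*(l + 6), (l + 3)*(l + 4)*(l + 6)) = l^2 + 10*l + 24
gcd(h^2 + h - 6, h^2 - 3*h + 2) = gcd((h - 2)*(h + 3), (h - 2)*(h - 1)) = h - 2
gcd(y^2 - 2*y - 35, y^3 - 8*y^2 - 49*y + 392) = y - 7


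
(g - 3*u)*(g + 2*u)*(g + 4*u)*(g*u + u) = g^4*u + 3*g^3*u^2 + g^3*u - 10*g^2*u^3 + 3*g^2*u^2 - 24*g*u^4 - 10*g*u^3 - 24*u^4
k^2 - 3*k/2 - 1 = (k - 2)*(k + 1/2)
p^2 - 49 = (p - 7)*(p + 7)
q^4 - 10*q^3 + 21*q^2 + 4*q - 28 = (q - 7)*(q - 2)^2*(q + 1)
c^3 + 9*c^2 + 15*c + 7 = (c + 1)^2*(c + 7)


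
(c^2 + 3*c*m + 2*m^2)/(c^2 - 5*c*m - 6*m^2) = (c + 2*m)/(c - 6*m)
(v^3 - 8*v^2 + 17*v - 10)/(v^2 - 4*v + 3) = (v^2 - 7*v + 10)/(v - 3)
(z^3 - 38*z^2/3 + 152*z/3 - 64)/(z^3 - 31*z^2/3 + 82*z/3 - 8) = (3*z - 8)/(3*z - 1)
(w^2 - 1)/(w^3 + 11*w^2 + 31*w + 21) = (w - 1)/(w^2 + 10*w + 21)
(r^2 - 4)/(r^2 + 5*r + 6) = (r - 2)/(r + 3)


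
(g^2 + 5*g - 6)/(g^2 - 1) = (g + 6)/(g + 1)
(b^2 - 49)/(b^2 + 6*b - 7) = (b - 7)/(b - 1)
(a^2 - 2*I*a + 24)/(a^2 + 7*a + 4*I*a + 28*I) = (a - 6*I)/(a + 7)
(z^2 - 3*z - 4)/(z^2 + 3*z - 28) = (z + 1)/(z + 7)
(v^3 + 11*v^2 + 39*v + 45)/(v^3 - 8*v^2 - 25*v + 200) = (v^2 + 6*v + 9)/(v^2 - 13*v + 40)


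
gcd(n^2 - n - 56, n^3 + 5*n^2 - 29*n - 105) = n + 7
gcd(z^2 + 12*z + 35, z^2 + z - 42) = z + 7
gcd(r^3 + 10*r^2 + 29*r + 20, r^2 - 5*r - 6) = r + 1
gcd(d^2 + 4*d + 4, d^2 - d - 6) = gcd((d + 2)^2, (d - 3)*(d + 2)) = d + 2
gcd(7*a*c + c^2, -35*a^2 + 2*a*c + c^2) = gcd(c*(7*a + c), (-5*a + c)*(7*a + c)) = 7*a + c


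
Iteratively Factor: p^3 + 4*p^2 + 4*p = (p + 2)*(p^2 + 2*p) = (p + 2)^2*(p)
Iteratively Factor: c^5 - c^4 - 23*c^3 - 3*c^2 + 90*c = (c - 5)*(c^4 + 4*c^3 - 3*c^2 - 18*c) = (c - 5)*(c + 3)*(c^3 + c^2 - 6*c) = c*(c - 5)*(c + 3)*(c^2 + c - 6) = c*(c - 5)*(c + 3)^2*(c - 2)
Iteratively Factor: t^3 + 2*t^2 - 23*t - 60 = (t + 4)*(t^2 - 2*t - 15) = (t - 5)*(t + 4)*(t + 3)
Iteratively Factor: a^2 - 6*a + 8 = (a - 4)*(a - 2)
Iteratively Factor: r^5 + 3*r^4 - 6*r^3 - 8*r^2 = (r + 4)*(r^4 - r^3 - 2*r^2) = (r + 1)*(r + 4)*(r^3 - 2*r^2) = r*(r + 1)*(r + 4)*(r^2 - 2*r) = r^2*(r + 1)*(r + 4)*(r - 2)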